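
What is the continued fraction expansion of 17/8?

[2; 8]

Run the Euclidean algorithm on 17 and 8; the successive quotients are the partial quotients a_0, a_1, ... (each step inverts the fractional part left over by the previous one):
  17 = 2*8 + 1, so a_0 = 2.
  8 = 8*1 + 0, so a_1 = 8.
The remainder reaches 0 after 2 divisions, so the expansion has 2 partial quotients, read off in order.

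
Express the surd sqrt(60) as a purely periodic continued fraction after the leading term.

Write x_i = (sqrt(60) + m_i)/d_i with (m_0, d_0) = (0, 1). a_0 = floor(sqrt(60)) = 7, since 7^2 = 49 <= 60 < 64 = 8^2.
Iterate m_{i+1} = d_i*a_i - m_i, d_{i+1} = (60 - m_{i+1}^2)/d_i, a_{i+1} = floor((a_0 + m_{i+1})/d_{i+1}):
  m_1 = 1*7 - 0 = 7, d_1 = (60 - 7^2)/1 = 11/1 = 11, a_1 = floor((7 + 7)/11) = 1.
  m_2 = 11*1 - 7 = 4, d_2 = (60 - 4^2)/11 = 44/11 = 4, a_2 = floor((7 + 4)/4) = 2.
  m_3 = 4*2 - 4 = 4, d_3 = (60 - 4^2)/4 = 44/4 = 11, a_3 = floor((7 + 4)/11) = 1.
  m_4 = 11*1 - 4 = 7, d_4 = (60 - 7^2)/11 = 11/11 = 1, a_4 = floor((7 + 7)/1) = 14.
  m_5 = 1*14 - 7 = 7, d_5 = (60 - 7^2)/1 = 11/1 = 11: (m_5, d_5) = (m_1, d_1) = (7, 11), so from here the quotients repeat a_1, ..., a_4; the period length is 4.
Hence the expansion of sqrt(60) is a_0 = 7 followed by the repeating block 1, 2, 1, 14 (period 4).

[7; (1, 2, 1, 14)]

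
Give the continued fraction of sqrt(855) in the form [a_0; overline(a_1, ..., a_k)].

[29; overline(4, 6, 4, 58)]

Write x_i = (sqrt(855) + m_i)/d_i with (m_0, d_0) = (0, 1). a_0 = floor(sqrt(855)) = 29, since 29^2 = 841 <= 855 < 900 = 30^2.
Iterate m_{i+1} = d_i*a_i - m_i, d_{i+1} = (855 - m_{i+1}^2)/d_i, a_{i+1} = floor((a_0 + m_{i+1})/d_{i+1}):
  m_1 = 1*29 - 0 = 29, d_1 = (855 - 29^2)/1 = 14/1 = 14, a_1 = floor((29 + 29)/14) = 4.
  m_2 = 14*4 - 29 = 27, d_2 = (855 - 27^2)/14 = 126/14 = 9, a_2 = floor((29 + 27)/9) = 6.
  m_3 = 9*6 - 27 = 27, d_3 = (855 - 27^2)/9 = 126/9 = 14, a_3 = floor((29 + 27)/14) = 4.
  m_4 = 14*4 - 27 = 29, d_4 = (855 - 29^2)/14 = 14/14 = 1, a_4 = floor((29 + 29)/1) = 58.
  m_5 = 1*58 - 29 = 29, d_5 = (855 - 29^2)/1 = 14/1 = 14: (m_5, d_5) = (m_1, d_1) = (29, 14), so from here the quotients repeat a_1, ..., a_4; the period length is 4.
Hence the expansion of sqrt(855) is a_0 = 29 followed by the repeating block 4, 6, 4, 58 (period 4).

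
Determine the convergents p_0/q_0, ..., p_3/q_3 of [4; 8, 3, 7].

Using the convergent recurrence p_i = a_i*p_{i-1} + p_{i-2}, q_i = a_i*q_{i-1} + q_{i-2} with p_{-2}=0, p_{-1}=1, q_{-2}=1, q_{-1}=0:
  i=0: a_0=4, p_0 = 4*1 + 0 = 4, q_0 = 4*0 + 1 = 1.
  i=1: a_1=8, p_1 = 8*4 + 1 = 33, q_1 = 8*1 + 0 = 8.
  i=2: a_2=3, p_2 = 3*33 + 4 = 103, q_2 = 3*8 + 1 = 25.
  i=3: a_3=7, p_3 = 7*103 + 33 = 754, q_3 = 7*25 + 8 = 183.

4/1, 33/8, 103/25, 754/183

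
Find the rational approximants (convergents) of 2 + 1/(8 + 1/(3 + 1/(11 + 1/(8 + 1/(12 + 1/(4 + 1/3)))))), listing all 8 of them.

Using the convergent recurrence p_i = a_i*p_{i-1} + p_{i-2}, q_i = a_i*q_{i-1} + q_{i-2} with p_{-2}=0, p_{-1}=1, q_{-2}=1, q_{-1}=0:
  i=0: a_0=2, p_0 = 2*1 + 0 = 2, q_0 = 2*0 + 1 = 1.
  i=1: a_1=8, p_1 = 8*2 + 1 = 17, q_1 = 8*1 + 0 = 8.
  i=2: a_2=3, p_2 = 3*17 + 2 = 53, q_2 = 3*8 + 1 = 25.
  i=3: a_3=11, p_3 = 11*53 + 17 = 600, q_3 = 11*25 + 8 = 283.
  i=4: a_4=8, p_4 = 8*600 + 53 = 4853, q_4 = 8*283 + 25 = 2289.
  i=5: a_5=12, p_5 = 12*4853 + 600 = 58836, q_5 = 12*2289 + 283 = 27751.
  i=6: a_6=4, p_6 = 4*58836 + 4853 = 240197, q_6 = 4*27751 + 2289 = 113293.
  i=7: a_7=3, p_7 = 3*240197 + 58836 = 779427, q_7 = 3*113293 + 27751 = 367630.

2/1, 17/8, 53/25, 600/283, 4853/2289, 58836/27751, 240197/113293, 779427/367630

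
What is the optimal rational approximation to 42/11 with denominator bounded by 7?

23/6

Expand x = 42/11 as a continued fraction with the Euclidean algorithm:
  42 = 3*11 + 9, so a_0 = 3.
  11 = 1*9 + 2, so a_1 = 1.
  9 = 4*2 + 1, so a_2 = 4.
  2 = 2*1 + 0, so a_3 = 2.
so x = [3; 1, 4, 2].
Convergents (p_i = a_i*p_{i-1} + p_{i-2}, q_i = a_i*q_{i-1} + q_{i-2} with p_{-2}=0, p_{-1}=1, q_{-2}=1, q_{-1}=0), until the denominator exceeds 7:
  i=0: a_0=3, p_0 = 3*1 + 0 = 3, q_0 = 3*0 + 1 = 1.
  i=1: a_1=1, p_1 = 1*3 + 1 = 4, q_1 = 1*1 + 0 = 1.
  i=2: a_2=4, p_2 = 4*4 + 3 = 19, q_2 = 4*1 + 1 = 5.
  i=3: a_3=2, p_3 = 2*19 + 4 = 42, q_3 = 2*5 + 1 = 11.
q_3 = 11 > 7, so the last convergent with denominator <= 7 is p_2/q_2 = 19/5.
The closest fraction with denominator <= 7 is either p_2/q_2 or the intermediate fraction (k*p_2 + p_1)/(k*q_2 + q_1) with the largest k >= 1 whose denominator stays <= 7; these approach x as k grows, and every other convergent or intermediate fraction in range is farther away.
Largest k: floor((7 - q_1)/q_2) = floor((7 - 1)/5) = 1.
That gives (1*19 + 4)/(1*5 + 1) = 23/6.
Compare the errors: |x - 19/5| = |42*5 - 19*11|/(11*5) = 1/55, and |x - 23/6| = |42*6 - 23*11|/(11*6) = 1/66.
Cross-multiplying, 1*55 = 55 < 66 = 1*66, so 1/66 is smaller: the intermediate fraction 23/6 is closer to x than 19/5.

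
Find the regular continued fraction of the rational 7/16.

Run the Euclidean algorithm on 7 and 16; the successive quotients are the partial quotients a_0, a_1, ... (each step inverts the fractional part left over by the previous one):
  7 = 0*16 + 7, so a_0 = 0.
  16 = 2*7 + 2, so a_1 = 2.
  7 = 3*2 + 1, so a_2 = 3.
  2 = 2*1 + 0, so a_3 = 2.
The remainder reaches 0 after 4 divisions, so the expansion has 4 partial quotients, read off in order.

[0; 2, 3, 2]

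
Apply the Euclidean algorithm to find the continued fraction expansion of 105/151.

[0; 1, 2, 3, 1, 1, 6]

Run the Euclidean algorithm on 105 and 151; the successive quotients are the partial quotients a_0, a_1, ... (each step inverts the fractional part left over by the previous one):
  105 = 0*151 + 105, so a_0 = 0.
  151 = 1*105 + 46, so a_1 = 1.
  105 = 2*46 + 13, so a_2 = 2.
  46 = 3*13 + 7, so a_3 = 3.
  13 = 1*7 + 6, so a_4 = 1.
  7 = 1*6 + 1, so a_5 = 1.
  6 = 6*1 + 0, so a_6 = 6.
The remainder reaches 0 after 7 divisions, so the expansion has 7 partial quotients, read off in order.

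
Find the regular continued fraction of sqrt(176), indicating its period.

[13; (3, 1, 3, 26)]

Write x_i = (sqrt(176) + m_i)/d_i with (m_0, d_0) = (0, 1). a_0 = floor(sqrt(176)) = 13, since 13^2 = 169 <= 176 < 196 = 14^2.
Iterate m_{i+1} = d_i*a_i - m_i, d_{i+1} = (176 - m_{i+1}^2)/d_i, a_{i+1} = floor((a_0 + m_{i+1})/d_{i+1}):
  m_1 = 1*13 - 0 = 13, d_1 = (176 - 13^2)/1 = 7/1 = 7, a_1 = floor((13 + 13)/7) = 3.
  m_2 = 7*3 - 13 = 8, d_2 = (176 - 8^2)/7 = 112/7 = 16, a_2 = floor((13 + 8)/16) = 1.
  m_3 = 16*1 - 8 = 8, d_3 = (176 - 8^2)/16 = 112/16 = 7, a_3 = floor((13 + 8)/7) = 3.
  m_4 = 7*3 - 8 = 13, d_4 = (176 - 13^2)/7 = 7/7 = 1, a_4 = floor((13 + 13)/1) = 26.
  m_5 = 1*26 - 13 = 13, d_5 = (176 - 13^2)/1 = 7/1 = 7: (m_5, d_5) = (m_1, d_1) = (13, 7), so from here the quotients repeat a_1, ..., a_4; the period length is 4.
Hence the expansion of sqrt(176) is a_0 = 13 followed by the repeating block 3, 1, 3, 26 (period 4).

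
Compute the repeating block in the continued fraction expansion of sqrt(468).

Write x_i = (sqrt(468) + m_i)/d_i with (m_0, d_0) = (0, 1). a_0 = floor(sqrt(468)) = 21, since 21^2 = 441 <= 468 < 484 = 22^2.
Iterate m_{i+1} = d_i*a_i - m_i, d_{i+1} = (468 - m_{i+1}^2)/d_i, a_{i+1} = floor((a_0 + m_{i+1})/d_{i+1}):
  m_1 = 1*21 - 0 = 21, d_1 = (468 - 21^2)/1 = 27/1 = 27, a_1 = floor((21 + 21)/27) = 1.
  m_2 = 27*1 - 21 = 6, d_2 = (468 - 6^2)/27 = 432/27 = 16, a_2 = floor((21 + 6)/16) = 1.
  m_3 = 16*1 - 6 = 10, d_3 = (468 - 10^2)/16 = 368/16 = 23, a_3 = floor((21 + 10)/23) = 1.
  m_4 = 23*1 - 10 = 13, d_4 = (468 - 13^2)/23 = 299/23 = 13, a_4 = floor((21 + 13)/13) = 2.
  m_5 = 13*2 - 13 = 13, d_5 = (468 - 13^2)/13 = 299/13 = 23, a_5 = floor((21 + 13)/23) = 1.
  m_6 = 23*1 - 13 = 10, d_6 = (468 - 10^2)/23 = 368/23 = 16, a_6 = floor((21 + 10)/16) = 1.
  m_7 = 16*1 - 10 = 6, d_7 = (468 - 6^2)/16 = 432/16 = 27, a_7 = floor((21 + 6)/27) = 1.
  m_8 = 27*1 - 6 = 21, d_8 = (468 - 21^2)/27 = 27/27 = 1, a_8 = floor((21 + 21)/1) = 42.
  m_9 = 1*42 - 21 = 21, d_9 = (468 - 21^2)/1 = 27/1 = 27: (m_9, d_9) = (m_1, d_1) = (21, 27), so from here the quotients repeat a_1, ..., a_8; the period length is 8.
Hence the expansion of sqrt(468) is a_0 = 21 followed by the repeating block 1, 1, 1, 2, 1, 1, 1, 42 (period 8).

[21; (1, 1, 1, 2, 1, 1, 1, 42)]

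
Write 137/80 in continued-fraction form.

[1; 1, 2, 2, 11]

Run the Euclidean algorithm on 137 and 80; the successive quotients are the partial quotients a_0, a_1, ... (each step inverts the fractional part left over by the previous one):
  137 = 1*80 + 57, so a_0 = 1.
  80 = 1*57 + 23, so a_1 = 1.
  57 = 2*23 + 11, so a_2 = 2.
  23 = 2*11 + 1, so a_3 = 2.
  11 = 11*1 + 0, so a_4 = 11.
The remainder reaches 0 after 5 divisions, so the expansion has 5 partial quotients, read off in order.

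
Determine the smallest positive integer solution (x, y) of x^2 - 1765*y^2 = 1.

First expand sqrt(1765) as a continued fraction. With x_i = (sqrt(1765) + m_i)/d_i and (m_0, d_0) = (0, 1): a_0 = floor(sqrt(1765)) = 42, since 42^2 = 1764 <= 1765 < 1849 = 43^2.
Iterate m_{i+1} = d_i*a_i - m_i, d_{i+1} = (1765 - m_{i+1}^2)/d_i, a_{i+1} = floor((a_0 + m_{i+1})/d_{i+1}):
  m_1 = 1*42 - 0 = 42, d_1 = (1765 - 42^2)/1 = 1/1 = 1, a_1 = floor((42 + 42)/1) = 84.
  m_2 = 1*84 - 42 = 42, d_2 = (1765 - 42^2)/1 = 1/1 = 1: (m_2, d_2) = (m_1, d_1) = (42, 1), so from here the quotient a_1 repeats; the period length is 1.
So sqrt(1765) = [42; (84)] with period length k = 1.
k is odd, so (p_{k-1}, q_{k-1}) only solves x^2 - 1765y^2 = -1 and the fundamental solution of x^2 - 1765y^2 = 1 is (p_{2k-1}, q_{2k-1}) = (p_1, q_1); compute convergents through index 1, running through the period twice.
Convergents (p_i = a_i*p_{i-1} + p_{i-2}, q_i = a_i*q_{i-1} + q_{i-2} with p_{-2}=0, p_{-1}=1, q_{-2}=1, q_{-1}=0):
  i=0: a_0=42, p_0 = 42*1 + 0 = 42, q_0 = 42*0 + 1 = 1.
  i=1: a_1=84, p_1 = 84*42 + 1 = 3529, q_1 = 84*1 + 0 = 84.
Indeed p_0^2 - 1765*q_0^2 = 1764 - 1765 = -1, not +1.
Check: 3529^2 - 1765*84^2 = 12453841 - 12453840 = 1, so (x, y) = (3529, 84) solves the equation, and by the theorem it is the least positive solution.

(x, y) = (3529, 84)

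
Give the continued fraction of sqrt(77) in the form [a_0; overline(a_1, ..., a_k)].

[8; overline(1, 3, 2, 3, 1, 16)]

Write x_i = (sqrt(77) + m_i)/d_i with (m_0, d_0) = (0, 1). a_0 = floor(sqrt(77)) = 8, since 8^2 = 64 <= 77 < 81 = 9^2.
Iterate m_{i+1} = d_i*a_i - m_i, d_{i+1} = (77 - m_{i+1}^2)/d_i, a_{i+1} = floor((a_0 + m_{i+1})/d_{i+1}):
  m_1 = 1*8 - 0 = 8, d_1 = (77 - 8^2)/1 = 13/1 = 13, a_1 = floor((8 + 8)/13) = 1.
  m_2 = 13*1 - 8 = 5, d_2 = (77 - 5^2)/13 = 52/13 = 4, a_2 = floor((8 + 5)/4) = 3.
  m_3 = 4*3 - 5 = 7, d_3 = (77 - 7^2)/4 = 28/4 = 7, a_3 = floor((8 + 7)/7) = 2.
  m_4 = 7*2 - 7 = 7, d_4 = (77 - 7^2)/7 = 28/7 = 4, a_4 = floor((8 + 7)/4) = 3.
  m_5 = 4*3 - 7 = 5, d_5 = (77 - 5^2)/4 = 52/4 = 13, a_5 = floor((8 + 5)/13) = 1.
  m_6 = 13*1 - 5 = 8, d_6 = (77 - 8^2)/13 = 13/13 = 1, a_6 = floor((8 + 8)/1) = 16.
  m_7 = 1*16 - 8 = 8, d_7 = (77 - 8^2)/1 = 13/1 = 13: (m_7, d_7) = (m_1, d_1) = (8, 13), so from here the quotients repeat a_1, ..., a_6; the period length is 6.
Hence the expansion of sqrt(77) is a_0 = 8 followed by the repeating block 1, 3, 2, 3, 1, 16 (period 6).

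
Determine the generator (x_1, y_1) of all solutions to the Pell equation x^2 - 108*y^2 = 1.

(x, y) = (1351, 130)

First expand sqrt(108) as a continued fraction. With x_i = (sqrt(108) + m_i)/d_i and (m_0, d_0) = (0, 1): a_0 = floor(sqrt(108)) = 10, since 10^2 = 100 <= 108 < 121 = 11^2.
Iterate m_{i+1} = d_i*a_i - m_i, d_{i+1} = (108 - m_{i+1}^2)/d_i, a_{i+1} = floor((a_0 + m_{i+1})/d_{i+1}):
  m_1 = 1*10 - 0 = 10, d_1 = (108 - 10^2)/1 = 8/1 = 8, a_1 = floor((10 + 10)/8) = 2.
  m_2 = 8*2 - 10 = 6, d_2 = (108 - 6^2)/8 = 72/8 = 9, a_2 = floor((10 + 6)/9) = 1.
  m_3 = 9*1 - 6 = 3, d_3 = (108 - 3^2)/9 = 99/9 = 11, a_3 = floor((10 + 3)/11) = 1.
  m_4 = 11*1 - 3 = 8, d_4 = (108 - 8^2)/11 = 44/11 = 4, a_4 = floor((10 + 8)/4) = 4.
  m_5 = 4*4 - 8 = 8, d_5 = (108 - 8^2)/4 = 44/4 = 11, a_5 = floor((10 + 8)/11) = 1.
  m_6 = 11*1 - 8 = 3, d_6 = (108 - 3^2)/11 = 99/11 = 9, a_6 = floor((10 + 3)/9) = 1.
  m_7 = 9*1 - 3 = 6, d_7 = (108 - 6^2)/9 = 72/9 = 8, a_7 = floor((10 + 6)/8) = 2.
  m_8 = 8*2 - 6 = 10, d_8 = (108 - 10^2)/8 = 8/8 = 1, a_8 = floor((10 + 10)/1) = 20.
  m_9 = 1*20 - 10 = 10, d_9 = (108 - 10^2)/1 = 8/1 = 8: (m_9, d_9) = (m_1, d_1) = (10, 8), so from here the quotients repeat a_1, ..., a_8; the period length is 8.
So sqrt(108) = [10; (2, 1, 1, 4, 1, 1, 2, 20)] with period length k = 8.
k is even, so the fundamental solution of x^2 - 108y^2 = 1 is (p_{k-1}, q_{k-1}) = (p_7, q_7); compute convergents through index 7.
Convergents (p_i = a_i*p_{i-1} + p_{i-2}, q_i = a_i*q_{i-1} + q_{i-2} with p_{-2}=0, p_{-1}=1, q_{-2}=1, q_{-1}=0):
  i=0: a_0=10, p_0 = 10*1 + 0 = 10, q_0 = 10*0 + 1 = 1.
  i=1: a_1=2, p_1 = 2*10 + 1 = 21, q_1 = 2*1 + 0 = 2.
  i=2: a_2=1, p_2 = 1*21 + 10 = 31, q_2 = 1*2 + 1 = 3.
  i=3: a_3=1, p_3 = 1*31 + 21 = 52, q_3 = 1*3 + 2 = 5.
  i=4: a_4=4, p_4 = 4*52 + 31 = 239, q_4 = 4*5 + 3 = 23.
  i=5: a_5=1, p_5 = 1*239 + 52 = 291, q_5 = 1*23 + 5 = 28.
  i=6: a_6=1, p_6 = 1*291 + 239 = 530, q_6 = 1*28 + 23 = 51.
  i=7: a_7=2, p_7 = 2*530 + 291 = 1351, q_7 = 2*51 + 28 = 130.
Check: 1351^2 - 108*130^2 = 1825201 - 1825200 = 1, so (x, y) = (1351, 130) solves the equation, and by the theorem it is the least positive solution.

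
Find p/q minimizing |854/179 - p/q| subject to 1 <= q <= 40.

Expand x = 854/179 as a continued fraction with the Euclidean algorithm:
  854 = 4*179 + 138, so a_0 = 4.
  179 = 1*138 + 41, so a_1 = 1.
  138 = 3*41 + 15, so a_2 = 3.
  41 = 2*15 + 11, so a_3 = 2.
  15 = 1*11 + 4, so a_4 = 1.
  11 = 2*4 + 3, so a_5 = 2.
  4 = 1*3 + 1, so a_6 = 1.
  3 = 3*1 + 0, so a_7 = 3.
so x = [4; 1, 3, 2, 1, 2, 1, 3].
Convergents (p_i = a_i*p_{i-1} + p_{i-2}, q_i = a_i*q_{i-1} + q_{i-2} with p_{-2}=0, p_{-1}=1, q_{-2}=1, q_{-1}=0), until the denominator exceeds 40:
  i=0: a_0=4, p_0 = 4*1 + 0 = 4, q_0 = 4*0 + 1 = 1.
  i=1: a_1=1, p_1 = 1*4 + 1 = 5, q_1 = 1*1 + 0 = 1.
  i=2: a_2=3, p_2 = 3*5 + 4 = 19, q_2 = 3*1 + 1 = 4.
  i=3: a_3=2, p_3 = 2*19 + 5 = 43, q_3 = 2*4 + 1 = 9.
  i=4: a_4=1, p_4 = 1*43 + 19 = 62, q_4 = 1*9 + 4 = 13.
  i=5: a_5=2, p_5 = 2*62 + 43 = 167, q_5 = 2*13 + 9 = 35.
  i=6: a_6=1, p_6 = 1*167 + 62 = 229, q_6 = 1*35 + 13 = 48.
q_6 = 48 > 40, so the last convergent with denominator <= 40 is p_5/q_5 = 167/35.
The closest fraction with denominator <= 40 is either p_5/q_5 or the intermediate fraction (k*p_5 + p_4)/(k*q_5 + q_4) with the largest k >= 1 whose denominator stays <= 40; these approach x as k grows, and every other convergent or intermediate fraction in range is farther away.
Largest k: floor((40 - q_4)/q_5) = floor((40 - 13)/35) = 0.
Since k = 0, no intermediate fraction beyond p_5/q_5 has denominator <= 40, so the convergent 167/35 is the closest (its error is |854*35 - 167*179|/(179*35) = 3/6265).

167/35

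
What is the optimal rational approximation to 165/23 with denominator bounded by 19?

Expand x = 165/23 as a continued fraction with the Euclidean algorithm:
  165 = 7*23 + 4, so a_0 = 7.
  23 = 5*4 + 3, so a_1 = 5.
  4 = 1*3 + 1, so a_2 = 1.
  3 = 3*1 + 0, so a_3 = 3.
so x = [7; 5, 1, 3].
Convergents (p_i = a_i*p_{i-1} + p_{i-2}, q_i = a_i*q_{i-1} + q_{i-2} with p_{-2}=0, p_{-1}=1, q_{-2}=1, q_{-1}=0), until the denominator exceeds 19:
  i=0: a_0=7, p_0 = 7*1 + 0 = 7, q_0 = 7*0 + 1 = 1.
  i=1: a_1=5, p_1 = 5*7 + 1 = 36, q_1 = 5*1 + 0 = 5.
  i=2: a_2=1, p_2 = 1*36 + 7 = 43, q_2 = 1*5 + 1 = 6.
  i=3: a_3=3, p_3 = 3*43 + 36 = 165, q_3 = 3*6 + 5 = 23.
q_3 = 23 > 19, so the last convergent with denominator <= 19 is p_2/q_2 = 43/6.
The closest fraction with denominator <= 19 is either p_2/q_2 or the intermediate fraction (k*p_2 + p_1)/(k*q_2 + q_1) with the largest k >= 1 whose denominator stays <= 19; these approach x as k grows, and every other convergent or intermediate fraction in range is farther away.
Largest k: floor((19 - q_1)/q_2) = floor((19 - 5)/6) = 2.
That gives (2*43 + 36)/(2*6 + 5) = 122/17.
Compare the errors: |x - 43/6| = |165*6 - 43*23|/(23*6) = 1/138, and |x - 122/17| = |165*17 - 122*23|/(23*17) = 1/391.
Cross-multiplying, 1*138 = 138 < 391 = 1*391, so 1/391 is smaller: the intermediate fraction 122/17 is closer to x than 43/6.

122/17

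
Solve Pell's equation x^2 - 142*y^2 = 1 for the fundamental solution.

(x, y) = (143, 12)

First expand sqrt(142) as a continued fraction. With x_i = (sqrt(142) + m_i)/d_i and (m_0, d_0) = (0, 1): a_0 = floor(sqrt(142)) = 11, since 11^2 = 121 <= 142 < 144 = 12^2.
Iterate m_{i+1} = d_i*a_i - m_i, d_{i+1} = (142 - m_{i+1}^2)/d_i, a_{i+1} = floor((a_0 + m_{i+1})/d_{i+1}):
  m_1 = 1*11 - 0 = 11, d_1 = (142 - 11^2)/1 = 21/1 = 21, a_1 = floor((11 + 11)/21) = 1.
  m_2 = 21*1 - 11 = 10, d_2 = (142 - 10^2)/21 = 42/21 = 2, a_2 = floor((11 + 10)/2) = 10.
  m_3 = 2*10 - 10 = 10, d_3 = (142 - 10^2)/2 = 42/2 = 21, a_3 = floor((11 + 10)/21) = 1.
  m_4 = 21*1 - 10 = 11, d_4 = (142 - 11^2)/21 = 21/21 = 1, a_4 = floor((11 + 11)/1) = 22.
  m_5 = 1*22 - 11 = 11, d_5 = (142 - 11^2)/1 = 21/1 = 21: (m_5, d_5) = (m_1, d_1) = (11, 21), so from here the quotients repeat a_1, ..., a_4; the period length is 4.
So sqrt(142) = [11; (1, 10, 1, 22)] with period length k = 4.
k is even, so the fundamental solution of x^2 - 142y^2 = 1 is (p_{k-1}, q_{k-1}) = (p_3, q_3); compute convergents through index 3.
Convergents (p_i = a_i*p_{i-1} + p_{i-2}, q_i = a_i*q_{i-1} + q_{i-2} with p_{-2}=0, p_{-1}=1, q_{-2}=1, q_{-1}=0):
  i=0: a_0=11, p_0 = 11*1 + 0 = 11, q_0 = 11*0 + 1 = 1.
  i=1: a_1=1, p_1 = 1*11 + 1 = 12, q_1 = 1*1 + 0 = 1.
  i=2: a_2=10, p_2 = 10*12 + 11 = 131, q_2 = 10*1 + 1 = 11.
  i=3: a_3=1, p_3 = 1*131 + 12 = 143, q_3 = 1*11 + 1 = 12.
Check: 143^2 - 142*12^2 = 20449 - 20448 = 1, so (x, y) = (143, 12) solves the equation, and by the theorem it is the least positive solution.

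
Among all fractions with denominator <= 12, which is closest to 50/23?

Expand x = 50/23 as a continued fraction with the Euclidean algorithm:
  50 = 2*23 + 4, so a_0 = 2.
  23 = 5*4 + 3, so a_1 = 5.
  4 = 1*3 + 1, so a_2 = 1.
  3 = 3*1 + 0, so a_3 = 3.
so x = [2; 5, 1, 3].
Convergents (p_i = a_i*p_{i-1} + p_{i-2}, q_i = a_i*q_{i-1} + q_{i-2} with p_{-2}=0, p_{-1}=1, q_{-2}=1, q_{-1}=0), until the denominator exceeds 12:
  i=0: a_0=2, p_0 = 2*1 + 0 = 2, q_0 = 2*0 + 1 = 1.
  i=1: a_1=5, p_1 = 5*2 + 1 = 11, q_1 = 5*1 + 0 = 5.
  i=2: a_2=1, p_2 = 1*11 + 2 = 13, q_2 = 1*5 + 1 = 6.
  i=3: a_3=3, p_3 = 3*13 + 11 = 50, q_3 = 3*6 + 5 = 23.
q_3 = 23 > 12, so the last convergent with denominator <= 12 is p_2/q_2 = 13/6.
The closest fraction with denominator <= 12 is either p_2/q_2 or the intermediate fraction (k*p_2 + p_1)/(k*q_2 + q_1) with the largest k >= 1 whose denominator stays <= 12; these approach x as k grows, and every other convergent or intermediate fraction in range is farther away.
Largest k: floor((12 - q_1)/q_2) = floor((12 - 5)/6) = 1.
That gives (1*13 + 11)/(1*6 + 5) = 24/11.
Compare the errors: |x - 13/6| = |50*6 - 13*23|/(23*6) = 1/138, and |x - 24/11| = |50*11 - 24*23|/(23*11) = 2/253.
Cross-multiplying, 1*253 = 253 < 276 = 2*138, so 1/138 is smaller: the convergent 13/6 is closer to x than 24/11.

13/6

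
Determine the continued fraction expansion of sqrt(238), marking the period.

[15; (2, 2, 1, 14, 1, 2, 2, 30)]

Write x_i = (sqrt(238) + m_i)/d_i with (m_0, d_0) = (0, 1). a_0 = floor(sqrt(238)) = 15, since 15^2 = 225 <= 238 < 256 = 16^2.
Iterate m_{i+1} = d_i*a_i - m_i, d_{i+1} = (238 - m_{i+1}^2)/d_i, a_{i+1} = floor((a_0 + m_{i+1})/d_{i+1}):
  m_1 = 1*15 - 0 = 15, d_1 = (238 - 15^2)/1 = 13/1 = 13, a_1 = floor((15 + 15)/13) = 2.
  m_2 = 13*2 - 15 = 11, d_2 = (238 - 11^2)/13 = 117/13 = 9, a_2 = floor((15 + 11)/9) = 2.
  m_3 = 9*2 - 11 = 7, d_3 = (238 - 7^2)/9 = 189/9 = 21, a_3 = floor((15 + 7)/21) = 1.
  m_4 = 21*1 - 7 = 14, d_4 = (238 - 14^2)/21 = 42/21 = 2, a_4 = floor((15 + 14)/2) = 14.
  m_5 = 2*14 - 14 = 14, d_5 = (238 - 14^2)/2 = 42/2 = 21, a_5 = floor((15 + 14)/21) = 1.
  m_6 = 21*1 - 14 = 7, d_6 = (238 - 7^2)/21 = 189/21 = 9, a_6 = floor((15 + 7)/9) = 2.
  m_7 = 9*2 - 7 = 11, d_7 = (238 - 11^2)/9 = 117/9 = 13, a_7 = floor((15 + 11)/13) = 2.
  m_8 = 13*2 - 11 = 15, d_8 = (238 - 15^2)/13 = 13/13 = 1, a_8 = floor((15 + 15)/1) = 30.
  m_9 = 1*30 - 15 = 15, d_9 = (238 - 15^2)/1 = 13/1 = 13: (m_9, d_9) = (m_1, d_1) = (15, 13), so from here the quotients repeat a_1, ..., a_8; the period length is 8.
Hence the expansion of sqrt(238) is a_0 = 15 followed by the repeating block 2, 2, 1, 14, 1, 2, 2, 30 (period 8).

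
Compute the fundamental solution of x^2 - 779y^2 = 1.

(x, y) = (11785490, 422259)

First expand sqrt(779) as a continued fraction. With x_i = (sqrt(779) + m_i)/d_i and (m_0, d_0) = (0, 1): a_0 = floor(sqrt(779)) = 27, since 27^2 = 729 <= 779 < 784 = 28^2.
Iterate m_{i+1} = d_i*a_i - m_i, d_{i+1} = (779 - m_{i+1}^2)/d_i, a_{i+1} = floor((a_0 + m_{i+1})/d_{i+1}):
  m_1 = 1*27 - 0 = 27, d_1 = (779 - 27^2)/1 = 50/1 = 50, a_1 = floor((27 + 27)/50) = 1.
  m_2 = 50*1 - 27 = 23, d_2 = (779 - 23^2)/50 = 250/50 = 5, a_2 = floor((27 + 23)/5) = 10.
  m_3 = 5*10 - 23 = 27, d_3 = (779 - 27^2)/5 = 50/5 = 10, a_3 = floor((27 + 27)/10) = 5.
  m_4 = 10*5 - 27 = 23, d_4 = (779 - 23^2)/10 = 250/10 = 25, a_4 = floor((27 + 23)/25) = 2.
  m_5 = 25*2 - 23 = 27, d_5 = (779 - 27^2)/25 = 50/25 = 2, a_5 = floor((27 + 27)/2) = 27.
  m_6 = 2*27 - 27 = 27, d_6 = (779 - 27^2)/2 = 50/2 = 25, a_6 = floor((27 + 27)/25) = 2.
  m_7 = 25*2 - 27 = 23, d_7 = (779 - 23^2)/25 = 250/25 = 10, a_7 = floor((27 + 23)/10) = 5.
  m_8 = 10*5 - 23 = 27, d_8 = (779 - 27^2)/10 = 50/10 = 5, a_8 = floor((27 + 27)/5) = 10.
  m_9 = 5*10 - 27 = 23, d_9 = (779 - 23^2)/5 = 250/5 = 50, a_9 = floor((27 + 23)/50) = 1.
  m_10 = 50*1 - 23 = 27, d_10 = (779 - 27^2)/50 = 50/50 = 1, a_10 = floor((27 + 27)/1) = 54.
  m_11 = 1*54 - 27 = 27, d_11 = (779 - 27^2)/1 = 50/1 = 50: (m_11, d_11) = (m_1, d_1) = (27, 50), so from here the quotients repeat a_1, ..., a_10; the period length is 10.
So sqrt(779) = [27; (1, 10, 5, 2, 27, 2, 5, 10, 1, 54)] with period length k = 10.
k is even, so the fundamental solution of x^2 - 779y^2 = 1 is (p_{k-1}, q_{k-1}) = (p_9, q_9); compute convergents through index 9.
Convergents (p_i = a_i*p_{i-1} + p_{i-2}, q_i = a_i*q_{i-1} + q_{i-2} with p_{-2}=0, p_{-1}=1, q_{-2}=1, q_{-1}=0):
  i=0: a_0=27, p_0 = 27*1 + 0 = 27, q_0 = 27*0 + 1 = 1.
  i=1: a_1=1, p_1 = 1*27 + 1 = 28, q_1 = 1*1 + 0 = 1.
  i=2: a_2=10, p_2 = 10*28 + 27 = 307, q_2 = 10*1 + 1 = 11.
  i=3: a_3=5, p_3 = 5*307 + 28 = 1563, q_3 = 5*11 + 1 = 56.
  i=4: a_4=2, p_4 = 2*1563 + 307 = 3433, q_4 = 2*56 + 11 = 123.
  i=5: a_5=27, p_5 = 27*3433 + 1563 = 94254, q_5 = 27*123 + 56 = 3377.
  i=6: a_6=2, p_6 = 2*94254 + 3433 = 191941, q_6 = 2*3377 + 123 = 6877.
  i=7: a_7=5, p_7 = 5*191941 + 94254 = 1053959, q_7 = 5*6877 + 3377 = 37762.
  i=8: a_8=10, p_8 = 10*1053959 + 191941 = 10731531, q_8 = 10*37762 + 6877 = 384497.
  i=9: a_9=1, p_9 = 1*10731531 + 1053959 = 11785490, q_9 = 1*384497 + 37762 = 422259.
Check: 11785490^2 - 779*422259^2 = 138897774540100 - 138897774540099 = 1, so (x, y) = (11785490, 422259) solves the equation, and by the theorem it is the least positive solution.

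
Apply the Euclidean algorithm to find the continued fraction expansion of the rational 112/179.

Run the Euclidean algorithm on 112 and 179; the successive quotients are the partial quotients a_0, a_1, ... (each step inverts the fractional part left over by the previous one):
  112 = 0*179 + 112, so a_0 = 0.
  179 = 1*112 + 67, so a_1 = 1.
  112 = 1*67 + 45, so a_2 = 1.
  67 = 1*45 + 22, so a_3 = 1.
  45 = 2*22 + 1, so a_4 = 2.
  22 = 22*1 + 0, so a_5 = 22.
The remainder reaches 0 after 6 divisions, so the expansion has 6 partial quotients, read off in order.

[0; 1, 1, 1, 2, 22]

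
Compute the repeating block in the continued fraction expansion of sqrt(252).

[15; (1, 6, 1, 30)]

Write x_i = (sqrt(252) + m_i)/d_i with (m_0, d_0) = (0, 1). a_0 = floor(sqrt(252)) = 15, since 15^2 = 225 <= 252 < 256 = 16^2.
Iterate m_{i+1} = d_i*a_i - m_i, d_{i+1} = (252 - m_{i+1}^2)/d_i, a_{i+1} = floor((a_0 + m_{i+1})/d_{i+1}):
  m_1 = 1*15 - 0 = 15, d_1 = (252 - 15^2)/1 = 27/1 = 27, a_1 = floor((15 + 15)/27) = 1.
  m_2 = 27*1 - 15 = 12, d_2 = (252 - 12^2)/27 = 108/27 = 4, a_2 = floor((15 + 12)/4) = 6.
  m_3 = 4*6 - 12 = 12, d_3 = (252 - 12^2)/4 = 108/4 = 27, a_3 = floor((15 + 12)/27) = 1.
  m_4 = 27*1 - 12 = 15, d_4 = (252 - 15^2)/27 = 27/27 = 1, a_4 = floor((15 + 15)/1) = 30.
  m_5 = 1*30 - 15 = 15, d_5 = (252 - 15^2)/1 = 27/1 = 27: (m_5, d_5) = (m_1, d_1) = (15, 27), so from here the quotients repeat a_1, ..., a_4; the period length is 4.
Hence the expansion of sqrt(252) is a_0 = 15 followed by the repeating block 1, 6, 1, 30 (period 4).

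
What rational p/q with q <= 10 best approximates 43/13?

33/10

Expand x = 43/13 as a continued fraction with the Euclidean algorithm:
  43 = 3*13 + 4, so a_0 = 3.
  13 = 3*4 + 1, so a_1 = 3.
  4 = 4*1 + 0, so a_2 = 4.
so x = [3; 3, 4].
Convergents (p_i = a_i*p_{i-1} + p_{i-2}, q_i = a_i*q_{i-1} + q_{i-2} with p_{-2}=0, p_{-1}=1, q_{-2}=1, q_{-1}=0), until the denominator exceeds 10:
  i=0: a_0=3, p_0 = 3*1 + 0 = 3, q_0 = 3*0 + 1 = 1.
  i=1: a_1=3, p_1 = 3*3 + 1 = 10, q_1 = 3*1 + 0 = 3.
  i=2: a_2=4, p_2 = 4*10 + 3 = 43, q_2 = 4*3 + 1 = 13.
q_2 = 13 > 10, so the last convergent with denominator <= 10 is p_1/q_1 = 10/3.
The closest fraction with denominator <= 10 is either p_1/q_1 or the intermediate fraction (k*p_1 + p_0)/(k*q_1 + q_0) with the largest k >= 1 whose denominator stays <= 10; these approach x as k grows, and every other convergent or intermediate fraction in range is farther away.
Largest k: floor((10 - q_0)/q_1) = floor((10 - 1)/3) = 3.
That gives (3*10 + 3)/(3*3 + 1) = 33/10.
Compare the errors: |x - 10/3| = |43*3 - 10*13|/(13*3) = 1/39, and |x - 33/10| = |43*10 - 33*13|/(13*10) = 1/130.
Cross-multiplying, 1*39 = 39 < 130 = 1*130, so 1/130 is smaller: the intermediate fraction 33/10 is closer to x than 10/3.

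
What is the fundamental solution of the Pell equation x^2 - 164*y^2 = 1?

(x, y) = (2049, 160)

First expand sqrt(164) as a continued fraction. With x_i = (sqrt(164) + m_i)/d_i and (m_0, d_0) = (0, 1): a_0 = floor(sqrt(164)) = 12, since 12^2 = 144 <= 164 < 169 = 13^2.
Iterate m_{i+1} = d_i*a_i - m_i, d_{i+1} = (164 - m_{i+1}^2)/d_i, a_{i+1} = floor((a_0 + m_{i+1})/d_{i+1}):
  m_1 = 1*12 - 0 = 12, d_1 = (164 - 12^2)/1 = 20/1 = 20, a_1 = floor((12 + 12)/20) = 1.
  m_2 = 20*1 - 12 = 8, d_2 = (164 - 8^2)/20 = 100/20 = 5, a_2 = floor((12 + 8)/5) = 4.
  m_3 = 5*4 - 8 = 12, d_3 = (164 - 12^2)/5 = 20/5 = 4, a_3 = floor((12 + 12)/4) = 6.
  m_4 = 4*6 - 12 = 12, d_4 = (164 - 12^2)/4 = 20/4 = 5, a_4 = floor((12 + 12)/5) = 4.
  m_5 = 5*4 - 12 = 8, d_5 = (164 - 8^2)/5 = 100/5 = 20, a_5 = floor((12 + 8)/20) = 1.
  m_6 = 20*1 - 8 = 12, d_6 = (164 - 12^2)/20 = 20/20 = 1, a_6 = floor((12 + 12)/1) = 24.
  m_7 = 1*24 - 12 = 12, d_7 = (164 - 12^2)/1 = 20/1 = 20: (m_7, d_7) = (m_1, d_1) = (12, 20), so from here the quotients repeat a_1, ..., a_6; the period length is 6.
So sqrt(164) = [12; (1, 4, 6, 4, 1, 24)] with period length k = 6.
k is even, so the fundamental solution of x^2 - 164y^2 = 1 is (p_{k-1}, q_{k-1}) = (p_5, q_5); compute convergents through index 5.
Convergents (p_i = a_i*p_{i-1} + p_{i-2}, q_i = a_i*q_{i-1} + q_{i-2} with p_{-2}=0, p_{-1}=1, q_{-2}=1, q_{-1}=0):
  i=0: a_0=12, p_0 = 12*1 + 0 = 12, q_0 = 12*0 + 1 = 1.
  i=1: a_1=1, p_1 = 1*12 + 1 = 13, q_1 = 1*1 + 0 = 1.
  i=2: a_2=4, p_2 = 4*13 + 12 = 64, q_2 = 4*1 + 1 = 5.
  i=3: a_3=6, p_3 = 6*64 + 13 = 397, q_3 = 6*5 + 1 = 31.
  i=4: a_4=4, p_4 = 4*397 + 64 = 1652, q_4 = 4*31 + 5 = 129.
  i=5: a_5=1, p_5 = 1*1652 + 397 = 2049, q_5 = 1*129 + 31 = 160.
Check: 2049^2 - 164*160^2 = 4198401 - 4198400 = 1, so (x, y) = (2049, 160) solves the equation, and by the theorem it is the least positive solution.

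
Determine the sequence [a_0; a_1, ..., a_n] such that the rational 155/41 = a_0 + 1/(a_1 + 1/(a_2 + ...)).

[3; 1, 3, 1, 1, 4]

Run the Euclidean algorithm on 155 and 41; the successive quotients are the partial quotients a_0, a_1, ... (each step inverts the fractional part left over by the previous one):
  155 = 3*41 + 32, so a_0 = 3.
  41 = 1*32 + 9, so a_1 = 1.
  32 = 3*9 + 5, so a_2 = 3.
  9 = 1*5 + 4, so a_3 = 1.
  5 = 1*4 + 1, so a_4 = 1.
  4 = 4*1 + 0, so a_5 = 4.
The remainder reaches 0 after 6 divisions, so the expansion has 6 partial quotients, read off in order.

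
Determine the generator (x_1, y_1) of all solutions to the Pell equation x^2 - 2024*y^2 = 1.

First expand sqrt(2024) as a continued fraction. With x_i = (sqrt(2024) + m_i)/d_i and (m_0, d_0) = (0, 1): a_0 = floor(sqrt(2024)) = 44, since 44^2 = 1936 <= 2024 < 2025 = 45^2.
Iterate m_{i+1} = d_i*a_i - m_i, d_{i+1} = (2024 - m_{i+1}^2)/d_i, a_{i+1} = floor((a_0 + m_{i+1})/d_{i+1}):
  m_1 = 1*44 - 0 = 44, d_1 = (2024 - 44^2)/1 = 88/1 = 88, a_1 = floor((44 + 44)/88) = 1.
  m_2 = 88*1 - 44 = 44, d_2 = (2024 - 44^2)/88 = 88/88 = 1, a_2 = floor((44 + 44)/1) = 88.
  m_3 = 1*88 - 44 = 44, d_3 = (2024 - 44^2)/1 = 88/1 = 88: (m_3, d_3) = (m_1, d_1) = (44, 88), so from here the quotients repeat a_1, a_2; the period length is 2.
So sqrt(2024) = [44; (1, 88)] with period length k = 2.
k is even, so the fundamental solution of x^2 - 2024y^2 = 1 is (p_{k-1}, q_{k-1}) = (p_1, q_1); compute convergents through index 1.
Convergents (p_i = a_i*p_{i-1} + p_{i-2}, q_i = a_i*q_{i-1} + q_{i-2} with p_{-2}=0, p_{-1}=1, q_{-2}=1, q_{-1}=0):
  i=0: a_0=44, p_0 = 44*1 + 0 = 44, q_0 = 44*0 + 1 = 1.
  i=1: a_1=1, p_1 = 1*44 + 1 = 45, q_1 = 1*1 + 0 = 1.
Check: 45^2 - 2024*1^2 = 2025 - 2024 = 1, so (x, y) = (45, 1) solves the equation, and by the theorem it is the least positive solution.

(x, y) = (45, 1)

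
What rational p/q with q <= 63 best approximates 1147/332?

Expand x = 1147/332 as a continued fraction with the Euclidean algorithm:
  1147 = 3*332 + 151, so a_0 = 3.
  332 = 2*151 + 30, so a_1 = 2.
  151 = 5*30 + 1, so a_2 = 5.
  30 = 30*1 + 0, so a_3 = 30.
so x = [3; 2, 5, 30].
Convergents (p_i = a_i*p_{i-1} + p_{i-2}, q_i = a_i*q_{i-1} + q_{i-2} with p_{-2}=0, p_{-1}=1, q_{-2}=1, q_{-1}=0), until the denominator exceeds 63:
  i=0: a_0=3, p_0 = 3*1 + 0 = 3, q_0 = 3*0 + 1 = 1.
  i=1: a_1=2, p_1 = 2*3 + 1 = 7, q_1 = 2*1 + 0 = 2.
  i=2: a_2=5, p_2 = 5*7 + 3 = 38, q_2 = 5*2 + 1 = 11.
  i=3: a_3=30, p_3 = 30*38 + 7 = 1147, q_3 = 30*11 + 2 = 332.
q_3 = 332 > 63, so the last convergent with denominator <= 63 is p_2/q_2 = 38/11.
The closest fraction with denominator <= 63 is either p_2/q_2 or the intermediate fraction (k*p_2 + p_1)/(k*q_2 + q_1) with the largest k >= 1 whose denominator stays <= 63; these approach x as k grows, and every other convergent or intermediate fraction in range is farther away.
Largest k: floor((63 - q_1)/q_2) = floor((63 - 2)/11) = 5.
That gives (5*38 + 7)/(5*11 + 2) = 197/57.
Compare the errors: |x - 38/11| = |1147*11 - 38*332|/(332*11) = 1/3652, and |x - 197/57| = |1147*57 - 197*332|/(332*57) = 25/18924.
Cross-multiplying, 1*18924 = 18924 < 91300 = 25*3652, so 1/3652 is smaller: the convergent 38/11 is closer to x than 197/57.

38/11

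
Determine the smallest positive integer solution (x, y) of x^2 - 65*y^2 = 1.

(x, y) = (129, 16)

First expand sqrt(65) as a continued fraction. With x_i = (sqrt(65) + m_i)/d_i and (m_0, d_0) = (0, 1): a_0 = floor(sqrt(65)) = 8, since 8^2 = 64 <= 65 < 81 = 9^2.
Iterate m_{i+1} = d_i*a_i - m_i, d_{i+1} = (65 - m_{i+1}^2)/d_i, a_{i+1} = floor((a_0 + m_{i+1})/d_{i+1}):
  m_1 = 1*8 - 0 = 8, d_1 = (65 - 8^2)/1 = 1/1 = 1, a_1 = floor((8 + 8)/1) = 16.
  m_2 = 1*16 - 8 = 8, d_2 = (65 - 8^2)/1 = 1/1 = 1: (m_2, d_2) = (m_1, d_1) = (8, 1), so from here the quotient a_1 repeats; the period length is 1.
So sqrt(65) = [8; (16)] with period length k = 1.
k is odd, so (p_{k-1}, q_{k-1}) only solves x^2 - 65y^2 = -1 and the fundamental solution of x^2 - 65y^2 = 1 is (p_{2k-1}, q_{2k-1}) = (p_1, q_1); compute convergents through index 1, running through the period twice.
Convergents (p_i = a_i*p_{i-1} + p_{i-2}, q_i = a_i*q_{i-1} + q_{i-2} with p_{-2}=0, p_{-1}=1, q_{-2}=1, q_{-1}=0):
  i=0: a_0=8, p_0 = 8*1 + 0 = 8, q_0 = 8*0 + 1 = 1.
  i=1: a_1=16, p_1 = 16*8 + 1 = 129, q_1 = 16*1 + 0 = 16.
Indeed p_0^2 - 65*q_0^2 = 64 - 65 = -1, not +1.
Check: 129^2 - 65*16^2 = 16641 - 16640 = 1, so (x, y) = (129, 16) solves the equation, and by the theorem it is the least positive solution.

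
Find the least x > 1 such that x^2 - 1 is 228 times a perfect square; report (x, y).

(x, y) = (151, 10)

First expand sqrt(228) as a continued fraction. With x_i = (sqrt(228) + m_i)/d_i and (m_0, d_0) = (0, 1): a_0 = floor(sqrt(228)) = 15, since 15^2 = 225 <= 228 < 256 = 16^2.
Iterate m_{i+1} = d_i*a_i - m_i, d_{i+1} = (228 - m_{i+1}^2)/d_i, a_{i+1} = floor((a_0 + m_{i+1})/d_{i+1}):
  m_1 = 1*15 - 0 = 15, d_1 = (228 - 15^2)/1 = 3/1 = 3, a_1 = floor((15 + 15)/3) = 10.
  m_2 = 3*10 - 15 = 15, d_2 = (228 - 15^2)/3 = 3/3 = 1, a_2 = floor((15 + 15)/1) = 30.
  m_3 = 1*30 - 15 = 15, d_3 = (228 - 15^2)/1 = 3/1 = 3: (m_3, d_3) = (m_1, d_1) = (15, 3), so from here the quotients repeat a_1, a_2; the period length is 2.
So sqrt(228) = [15; (10, 30)] with period length k = 2.
k is even, so the fundamental solution of x^2 - 228y^2 = 1 is (p_{k-1}, q_{k-1}) = (p_1, q_1); compute convergents through index 1.
Convergents (p_i = a_i*p_{i-1} + p_{i-2}, q_i = a_i*q_{i-1} + q_{i-2} with p_{-2}=0, p_{-1}=1, q_{-2}=1, q_{-1}=0):
  i=0: a_0=15, p_0 = 15*1 + 0 = 15, q_0 = 15*0 + 1 = 1.
  i=1: a_1=10, p_1 = 10*15 + 1 = 151, q_1 = 10*1 + 0 = 10.
Check: 151^2 - 228*10^2 = 22801 - 22800 = 1, so (x, y) = (151, 10) solves the equation, and by the theorem it is the least positive solution.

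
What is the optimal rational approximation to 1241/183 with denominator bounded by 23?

156/23

Expand x = 1241/183 as a continued fraction with the Euclidean algorithm:
  1241 = 6*183 + 143, so a_0 = 6.
  183 = 1*143 + 40, so a_1 = 1.
  143 = 3*40 + 23, so a_2 = 3.
  40 = 1*23 + 17, so a_3 = 1.
  23 = 1*17 + 6, so a_4 = 1.
  17 = 2*6 + 5, so a_5 = 2.
  6 = 1*5 + 1, so a_6 = 1.
  5 = 5*1 + 0, so a_7 = 5.
so x = [6; 1, 3, 1, 1, 2, 1, 5].
Convergents (p_i = a_i*p_{i-1} + p_{i-2}, q_i = a_i*q_{i-1} + q_{i-2} with p_{-2}=0, p_{-1}=1, q_{-2}=1, q_{-1}=0), until the denominator exceeds 23:
  i=0: a_0=6, p_0 = 6*1 + 0 = 6, q_0 = 6*0 + 1 = 1.
  i=1: a_1=1, p_1 = 1*6 + 1 = 7, q_1 = 1*1 + 0 = 1.
  i=2: a_2=3, p_2 = 3*7 + 6 = 27, q_2 = 3*1 + 1 = 4.
  i=3: a_3=1, p_3 = 1*27 + 7 = 34, q_3 = 1*4 + 1 = 5.
  i=4: a_4=1, p_4 = 1*34 + 27 = 61, q_4 = 1*5 + 4 = 9.
  i=5: a_5=2, p_5 = 2*61 + 34 = 156, q_5 = 2*9 + 5 = 23.
  i=6: a_6=1, p_6 = 1*156 + 61 = 217, q_6 = 1*23 + 9 = 32.
q_6 = 32 > 23, so the last convergent with denominator <= 23 is p_5/q_5 = 156/23.
The closest fraction with denominator <= 23 is either p_5/q_5 or the intermediate fraction (k*p_5 + p_4)/(k*q_5 + q_4) with the largest k >= 1 whose denominator stays <= 23; these approach x as k grows, and every other convergent or intermediate fraction in range is farther away.
Largest k: floor((23 - q_4)/q_5) = floor((23 - 9)/23) = 0.
Since k = 0, no intermediate fraction beyond p_5/q_5 has denominator <= 23, so the convergent 156/23 is the closest (its error is |1241*23 - 156*183|/(183*23) = 5/4209).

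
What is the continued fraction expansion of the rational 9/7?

[1; 3, 2]

Run the Euclidean algorithm on 9 and 7; the successive quotients are the partial quotients a_0, a_1, ... (each step inverts the fractional part left over by the previous one):
  9 = 1*7 + 2, so a_0 = 1.
  7 = 3*2 + 1, so a_1 = 3.
  2 = 2*1 + 0, so a_2 = 2.
The remainder reaches 0 after 3 divisions, so the expansion has 3 partial quotients, read off in order.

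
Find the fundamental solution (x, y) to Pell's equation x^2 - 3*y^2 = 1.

First expand sqrt(3) as a continued fraction. With x_i = (sqrt(3) + m_i)/d_i and (m_0, d_0) = (0, 1): a_0 = floor(sqrt(3)) = 1, since 1^2 = 1 <= 3 < 4 = 2^2.
Iterate m_{i+1} = d_i*a_i - m_i, d_{i+1} = (3 - m_{i+1}^2)/d_i, a_{i+1} = floor((a_0 + m_{i+1})/d_{i+1}):
  m_1 = 1*1 - 0 = 1, d_1 = (3 - 1^2)/1 = 2/1 = 2, a_1 = floor((1 + 1)/2) = 1.
  m_2 = 2*1 - 1 = 1, d_2 = (3 - 1^2)/2 = 2/2 = 1, a_2 = floor((1 + 1)/1) = 2.
  m_3 = 1*2 - 1 = 1, d_3 = (3 - 1^2)/1 = 2/1 = 2: (m_3, d_3) = (m_1, d_1) = (1, 2), so from here the quotients repeat a_1, a_2; the period length is 2.
So sqrt(3) = [1; (1, 2)] with period length k = 2.
k is even, so the fundamental solution of x^2 - 3y^2 = 1 is (p_{k-1}, q_{k-1}) = (p_1, q_1); compute convergents through index 1.
Convergents (p_i = a_i*p_{i-1} + p_{i-2}, q_i = a_i*q_{i-1} + q_{i-2} with p_{-2}=0, p_{-1}=1, q_{-2}=1, q_{-1}=0):
  i=0: a_0=1, p_0 = 1*1 + 0 = 1, q_0 = 1*0 + 1 = 1.
  i=1: a_1=1, p_1 = 1*1 + 1 = 2, q_1 = 1*1 + 0 = 1.
Check: 2^2 - 3*1^2 = 4 - 3 = 1, so (x, y) = (2, 1) solves the equation, and by the theorem it is the least positive solution.

(x, y) = (2, 1)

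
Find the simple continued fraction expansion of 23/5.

[4; 1, 1, 2]

Run the Euclidean algorithm on 23 and 5; the successive quotients are the partial quotients a_0, a_1, ... (each step inverts the fractional part left over by the previous one):
  23 = 4*5 + 3, so a_0 = 4.
  5 = 1*3 + 2, so a_1 = 1.
  3 = 1*2 + 1, so a_2 = 1.
  2 = 2*1 + 0, so a_3 = 2.
The remainder reaches 0 after 4 divisions, so the expansion has 4 partial quotients, read off in order.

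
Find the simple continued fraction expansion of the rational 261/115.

Run the Euclidean algorithm on 261 and 115; the successive quotients are the partial quotients a_0, a_1, ... (each step inverts the fractional part left over by the previous one):
  261 = 2*115 + 31, so a_0 = 2.
  115 = 3*31 + 22, so a_1 = 3.
  31 = 1*22 + 9, so a_2 = 1.
  22 = 2*9 + 4, so a_3 = 2.
  9 = 2*4 + 1, so a_4 = 2.
  4 = 4*1 + 0, so a_5 = 4.
The remainder reaches 0 after 6 divisions, so the expansion has 6 partial quotients, read off in order.

[2; 3, 1, 2, 2, 4]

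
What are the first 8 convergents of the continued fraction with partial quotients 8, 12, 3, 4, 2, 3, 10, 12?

Using the convergent recurrence p_i = a_i*p_{i-1} + p_{i-2}, q_i = a_i*q_{i-1} + q_{i-2} with p_{-2}=0, p_{-1}=1, q_{-2}=1, q_{-1}=0:
  i=0: a_0=8, p_0 = 8*1 + 0 = 8, q_0 = 8*0 + 1 = 1.
  i=1: a_1=12, p_1 = 12*8 + 1 = 97, q_1 = 12*1 + 0 = 12.
  i=2: a_2=3, p_2 = 3*97 + 8 = 299, q_2 = 3*12 + 1 = 37.
  i=3: a_3=4, p_3 = 4*299 + 97 = 1293, q_3 = 4*37 + 12 = 160.
  i=4: a_4=2, p_4 = 2*1293 + 299 = 2885, q_4 = 2*160 + 37 = 357.
  i=5: a_5=3, p_5 = 3*2885 + 1293 = 9948, q_5 = 3*357 + 160 = 1231.
  i=6: a_6=10, p_6 = 10*9948 + 2885 = 102365, q_6 = 10*1231 + 357 = 12667.
  i=7: a_7=12, p_7 = 12*102365 + 9948 = 1238328, q_7 = 12*12667 + 1231 = 153235.

8/1, 97/12, 299/37, 1293/160, 2885/357, 9948/1231, 102365/12667, 1238328/153235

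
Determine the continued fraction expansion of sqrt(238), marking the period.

Write x_i = (sqrt(238) + m_i)/d_i with (m_0, d_0) = (0, 1). a_0 = floor(sqrt(238)) = 15, since 15^2 = 225 <= 238 < 256 = 16^2.
Iterate m_{i+1} = d_i*a_i - m_i, d_{i+1} = (238 - m_{i+1}^2)/d_i, a_{i+1} = floor((a_0 + m_{i+1})/d_{i+1}):
  m_1 = 1*15 - 0 = 15, d_1 = (238 - 15^2)/1 = 13/1 = 13, a_1 = floor((15 + 15)/13) = 2.
  m_2 = 13*2 - 15 = 11, d_2 = (238 - 11^2)/13 = 117/13 = 9, a_2 = floor((15 + 11)/9) = 2.
  m_3 = 9*2 - 11 = 7, d_3 = (238 - 7^2)/9 = 189/9 = 21, a_3 = floor((15 + 7)/21) = 1.
  m_4 = 21*1 - 7 = 14, d_4 = (238 - 14^2)/21 = 42/21 = 2, a_4 = floor((15 + 14)/2) = 14.
  m_5 = 2*14 - 14 = 14, d_5 = (238 - 14^2)/2 = 42/2 = 21, a_5 = floor((15 + 14)/21) = 1.
  m_6 = 21*1 - 14 = 7, d_6 = (238 - 7^2)/21 = 189/21 = 9, a_6 = floor((15 + 7)/9) = 2.
  m_7 = 9*2 - 7 = 11, d_7 = (238 - 11^2)/9 = 117/9 = 13, a_7 = floor((15 + 11)/13) = 2.
  m_8 = 13*2 - 11 = 15, d_8 = (238 - 15^2)/13 = 13/13 = 1, a_8 = floor((15 + 15)/1) = 30.
  m_9 = 1*30 - 15 = 15, d_9 = (238 - 15^2)/1 = 13/1 = 13: (m_9, d_9) = (m_1, d_1) = (15, 13), so from here the quotients repeat a_1, ..., a_8; the period length is 8.
Hence the expansion of sqrt(238) is a_0 = 15 followed by the repeating block 2, 2, 1, 14, 1, 2, 2, 30 (period 8).

[15; (2, 2, 1, 14, 1, 2, 2, 30)]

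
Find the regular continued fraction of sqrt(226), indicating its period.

Write x_i = (sqrt(226) + m_i)/d_i with (m_0, d_0) = (0, 1). a_0 = floor(sqrt(226)) = 15, since 15^2 = 225 <= 226 < 256 = 16^2.
Iterate m_{i+1} = d_i*a_i - m_i, d_{i+1} = (226 - m_{i+1}^2)/d_i, a_{i+1} = floor((a_0 + m_{i+1})/d_{i+1}):
  m_1 = 1*15 - 0 = 15, d_1 = (226 - 15^2)/1 = 1/1 = 1, a_1 = floor((15 + 15)/1) = 30.
  m_2 = 1*30 - 15 = 15, d_2 = (226 - 15^2)/1 = 1/1 = 1: (m_2, d_2) = (m_1, d_1) = (15, 1), so from here the quotient a_1 repeats; the period length is 1.
Hence the expansion of sqrt(226) is a_0 = 15 followed by the repeating block 30 (period 1).

[15; (30)]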